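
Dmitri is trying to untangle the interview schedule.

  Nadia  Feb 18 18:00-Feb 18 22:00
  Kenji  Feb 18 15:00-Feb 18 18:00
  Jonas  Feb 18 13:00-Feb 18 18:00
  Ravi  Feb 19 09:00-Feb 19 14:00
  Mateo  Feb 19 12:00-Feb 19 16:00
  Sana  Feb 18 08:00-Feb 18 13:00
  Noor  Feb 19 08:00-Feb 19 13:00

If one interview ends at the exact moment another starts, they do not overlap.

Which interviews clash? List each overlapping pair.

Sorted by start: Sana, Jonas, Kenji, Nadia, Noor, Ravi, Mateo.
Jonas starts exactly when Sana ends (back-to-back, no overlap), so Sana has no further overlaps.
Kenji starts before Jonas ends → Jonas and Kenji overlap.
Nadia starts exactly when Jonas ends (back-to-back, no overlap), so Jonas has no further overlaps.
Nadia starts exactly when Kenji ends (back-to-back, no overlap), so Kenji has no further overlaps.
Noor starts after Nadia ends, so Nadia has no further overlaps.
Ravi starts before Noor ends → Noor and Ravi overlap.
Mateo starts before Noor ends → Noor and Mateo overlap.
Mateo starts before Ravi ends → Ravi and Mateo overlap.

Jonas & Kenji, Mateo & Noor, Mateo & Ravi, Noor & Ravi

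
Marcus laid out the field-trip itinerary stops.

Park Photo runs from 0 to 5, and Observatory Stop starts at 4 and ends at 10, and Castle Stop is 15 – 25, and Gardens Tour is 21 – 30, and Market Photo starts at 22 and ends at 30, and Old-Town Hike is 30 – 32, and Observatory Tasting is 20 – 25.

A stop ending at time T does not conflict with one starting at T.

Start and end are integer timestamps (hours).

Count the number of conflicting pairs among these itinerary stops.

Sorted by start: Park Photo, Observatory Stop, Castle Stop, Observatory Tasting, Gardens Tour, Market Photo, Old-Town Hike.
Observatory Stop starts before Park Photo ends → Park Photo and Observatory Stop overlap.
Castle Stop starts after Park Photo ends; Park Photo is clear from here.
Castle Stop starts after Observatory Stop ends; Observatory Stop is clear from here.
Observatory Tasting starts before Castle Stop ends → Castle Stop and Observatory Tasting overlap.
Gardens Tour starts before Castle Stop ends → Castle Stop and Gardens Tour overlap.
Market Photo starts before Castle Stop ends → Castle Stop and Market Photo overlap.
Old-Town Hike starts after Castle Stop ends.
Gardens Tour starts before Observatory Tasting ends → Observatory Tasting and Gardens Tour overlap.
Market Photo starts before Observatory Tasting ends → Observatory Tasting and Market Photo overlap.
Old-Town Hike starts after Observatory Tasting ends.
Market Photo starts before Gardens Tour ends → Gardens Tour and Market Photo overlap.
Old-Town Hike starts exactly when Gardens Tour ends (back-to-back, no overlap).
Old-Town Hike starts exactly when Market Photo ends (back-to-back, no overlap).
Overlapping pairs: Castle Stop & Gardens Tour, Castle Stop & Market Photo, Castle Stop & Observatory Tasting, Gardens Tour & Market Photo, Gardens Tour & Observatory Tasting, Market Photo & Observatory Tasting, Observatory Stop & Park Photo — 7 in total.

7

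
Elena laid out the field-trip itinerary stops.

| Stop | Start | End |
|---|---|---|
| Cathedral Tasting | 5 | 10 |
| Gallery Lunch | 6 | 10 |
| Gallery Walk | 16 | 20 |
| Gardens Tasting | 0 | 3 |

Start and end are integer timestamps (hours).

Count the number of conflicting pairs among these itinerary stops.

Sorted by start: Gardens Tasting, Cathedral Tasting, Gallery Lunch, Gallery Walk.
Cathedral Tasting starts after Gardens Tasting ends, so Gardens Tasting has no further overlaps.
Gallery Lunch starts before Cathedral Tasting ends → Cathedral Tasting and Gallery Lunch overlap.
Gallery Walk starts after Cathedral Tasting ends.
Gallery Walk starts after Gallery Lunch ends.
Overlapping pairs: Cathedral Tasting & Gallery Lunch — 1 in total.

1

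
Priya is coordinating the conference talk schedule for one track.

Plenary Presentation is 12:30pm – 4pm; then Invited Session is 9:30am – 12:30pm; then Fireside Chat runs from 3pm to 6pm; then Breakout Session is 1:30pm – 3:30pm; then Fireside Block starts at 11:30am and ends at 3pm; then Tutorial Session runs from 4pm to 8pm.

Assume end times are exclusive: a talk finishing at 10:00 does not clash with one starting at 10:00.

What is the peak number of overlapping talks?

3

Sort all start/end points and keep a running count:
9:30am start Invited Session → 1
11:30am start Fireside Block → 2
12:30pm end Invited Session → 1
12:30pm start Plenary Presentation → 2
1:30pm start Breakout Session → 3
3pm end Fireside Block → 2
3pm start Fireside Chat → 3
3:30pm end Breakout Session → 2
4pm end Plenary Presentation → 1
4pm start Tutorial Session → 2
6pm end Fireside Chat → 1
8pm end Tutorial Session → 0
Peak is 3, at 1:30pm (Breakout Session, Fireside Block, Plenary Presentation).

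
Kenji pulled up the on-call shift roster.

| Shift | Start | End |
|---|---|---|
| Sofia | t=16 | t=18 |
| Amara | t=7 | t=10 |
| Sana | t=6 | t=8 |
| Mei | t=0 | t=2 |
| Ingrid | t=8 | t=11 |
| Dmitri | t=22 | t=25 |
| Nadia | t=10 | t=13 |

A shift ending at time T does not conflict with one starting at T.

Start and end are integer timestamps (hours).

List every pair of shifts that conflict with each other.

Two intervals overlap when each starts before the other ends.
Sorted by start: Mei, Sana, Amara, Ingrid, Nadia, Sofia, Dmitri.
Sana starts after Mei ends; Mei is clear from here.
Amara starts before Sana ends → Sana and Amara overlap.
Ingrid starts exactly when Sana ends (back-to-back, no overlap); Sana is clear from here.
Ingrid starts before Amara ends → Amara and Ingrid overlap.
Nadia starts exactly when Amara ends (back-to-back, no overlap); Amara is clear from here.
Nadia starts before Ingrid ends → Ingrid and Nadia overlap.
Sofia starts after Ingrid ends; Ingrid is clear from here.
Sofia starts after Nadia ends; Nadia is clear from here.
Dmitri starts after Sofia ends.

Amara & Ingrid, Amara & Sana, Ingrid & Nadia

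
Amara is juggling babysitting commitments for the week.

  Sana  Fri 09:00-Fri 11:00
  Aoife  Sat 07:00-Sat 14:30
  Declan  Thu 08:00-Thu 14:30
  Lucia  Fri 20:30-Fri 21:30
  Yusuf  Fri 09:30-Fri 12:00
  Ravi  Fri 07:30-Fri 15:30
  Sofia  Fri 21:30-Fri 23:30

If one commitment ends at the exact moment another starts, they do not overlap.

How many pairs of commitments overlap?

3

Sorted by start: Declan, Ravi, Sana, Yusuf, Lucia, Sofia, Aoife.
Ravi starts after Declan ends; Declan is clear from here.
Sana starts before Ravi ends → Ravi and Sana overlap.
Yusuf starts before Ravi ends → Ravi and Yusuf overlap.
Lucia starts after Ravi ends; Ravi is clear from here.
Yusuf starts before Sana ends → Sana and Yusuf overlap.
Lucia starts after Sana ends; Sana is clear from here.
Lucia starts after Yusuf ends; Yusuf is clear from here.
Sofia starts exactly when Lucia ends (back-to-back, no overlap); Lucia is clear from here.
Aoife starts after Sofia ends.
Overlapping pairs: Ravi & Sana, Ravi & Yusuf, Sana & Yusuf — 3 in total.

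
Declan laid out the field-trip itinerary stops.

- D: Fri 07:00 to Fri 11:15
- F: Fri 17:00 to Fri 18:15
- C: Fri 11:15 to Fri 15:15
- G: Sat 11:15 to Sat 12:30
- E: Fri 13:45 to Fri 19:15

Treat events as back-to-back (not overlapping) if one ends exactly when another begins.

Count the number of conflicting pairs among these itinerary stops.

2

Sorted by start: D, C, E, F, G.
C starts exactly when D ends (back-to-back, no overlap), so nothing later overlaps D either.
E starts before C ends → C and E overlap.
F starts after C ends, so nothing later overlaps C either.
F starts before E ends → E and F overlap.
G starts after E ends.
G starts after F ends.
Overlapping pairs: C & E, E & F — 2 in total.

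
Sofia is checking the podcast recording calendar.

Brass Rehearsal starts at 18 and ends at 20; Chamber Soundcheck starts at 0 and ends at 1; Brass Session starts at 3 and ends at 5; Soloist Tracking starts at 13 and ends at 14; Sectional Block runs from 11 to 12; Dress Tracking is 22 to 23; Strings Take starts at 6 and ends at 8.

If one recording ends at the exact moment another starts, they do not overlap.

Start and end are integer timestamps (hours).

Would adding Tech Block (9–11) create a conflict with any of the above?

No — it doesn't clash with anything

Chamber Soundcheck: ends 1 at or before Tech Block starts 9 → clear.
Brass Session: ends 5 at or before Tech Block starts 9 → clear.
Strings Take: ends 8 at or before Tech Block starts 9 → clear.
Sectional Block: starts 11 at or after Tech Block ends 11 → clear.
Soloist Tracking: starts 13 at or after Tech Block ends 11 → clear.
Brass Rehearsal: starts 18 at or after Tech Block ends 11 → clear.
Dress Tracking: starts 22 at or after Tech Block ends 11 → clear.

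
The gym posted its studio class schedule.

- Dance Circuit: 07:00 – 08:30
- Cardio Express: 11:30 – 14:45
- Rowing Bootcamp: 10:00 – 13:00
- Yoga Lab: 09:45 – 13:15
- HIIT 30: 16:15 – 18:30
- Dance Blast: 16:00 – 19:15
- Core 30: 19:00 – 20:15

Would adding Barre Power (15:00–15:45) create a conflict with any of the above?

No — it doesn't clash with anything

Dance Circuit: ends 08:30 at or before Barre Power starts 15:00 → clear.
Yoga Lab: ends 13:15 at or before Barre Power starts 15:00 → clear.
Rowing Bootcamp: ends 13:00 at or before Barre Power starts 15:00 → clear.
Cardio Express: ends 14:45 at or before Barre Power starts 15:00 → clear.
Dance Blast: starts 16:00 at or after Barre Power ends 15:45 → clear.
HIIT 30: starts 16:15 at or after Barre Power ends 15:45 → clear.
Core 30: starts 19:00 at or after Barre Power ends 15:45 → clear.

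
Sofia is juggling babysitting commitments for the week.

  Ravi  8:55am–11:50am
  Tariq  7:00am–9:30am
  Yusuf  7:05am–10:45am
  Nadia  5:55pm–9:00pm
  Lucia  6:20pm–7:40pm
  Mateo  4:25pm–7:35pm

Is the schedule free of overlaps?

No

Sorted by start: Tariq, Yusuf, Ravi, Mateo, Nadia, Lucia.
Yusuf starts before Tariq ends → Tariq and Yusuf overlap.
That's a conflict, so the schedule is not conflict-free.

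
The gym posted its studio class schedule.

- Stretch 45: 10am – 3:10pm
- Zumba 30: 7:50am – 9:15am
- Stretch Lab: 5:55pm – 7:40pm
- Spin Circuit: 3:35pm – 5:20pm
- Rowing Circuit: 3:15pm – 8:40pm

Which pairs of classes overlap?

Rowing Circuit & Spin Circuit, Rowing Circuit & Stretch Lab

Sorted by start: Zumba 30, Stretch 45, Rowing Circuit, Spin Circuit, Stretch Lab.
Stretch 45 starts after Zumba 30 ends — done with Zumba 30.
Rowing Circuit starts after Stretch 45 ends — done with Stretch 45.
Spin Circuit starts before Rowing Circuit ends → Rowing Circuit and Spin Circuit overlap.
Stretch Lab starts before Rowing Circuit ends → Rowing Circuit and Stretch Lab overlap.
Stretch Lab starts after Spin Circuit ends.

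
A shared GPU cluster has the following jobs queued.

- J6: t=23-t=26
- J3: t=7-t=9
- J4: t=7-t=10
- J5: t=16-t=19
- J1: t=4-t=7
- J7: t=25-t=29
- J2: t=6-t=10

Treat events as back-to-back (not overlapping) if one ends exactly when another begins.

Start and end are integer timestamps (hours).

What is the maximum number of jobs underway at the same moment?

3

Sweep the timeline, counting +1 at each start and −1 at each end (ends before starts at a tie):
t=4 start J1 → 1
t=6 start J2 → 2
t=7 end J1 → 1
t=7 start J3 → 2
t=7 start J4 → 3
t=9 end J3 → 2
t=10 end J2 → 1
t=10 end J4 → 0
t=16 start J5 → 1
t=19 end J5 → 0
t=23 start J6 → 1
t=25 start J7 → 2
t=26 end J6 → 1
t=29 end J7 → 0
Peak is 3, at t=7 (J2, J3, J4).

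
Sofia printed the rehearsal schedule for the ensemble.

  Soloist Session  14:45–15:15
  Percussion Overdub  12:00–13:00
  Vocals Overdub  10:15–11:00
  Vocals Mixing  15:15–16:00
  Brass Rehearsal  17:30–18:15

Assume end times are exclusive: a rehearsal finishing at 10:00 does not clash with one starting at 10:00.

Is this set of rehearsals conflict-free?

Yes

Sorted by start: Vocals Overdub, Percussion Overdub, Soloist Session, Vocals Mixing, Brass Rehearsal.
Percussion Overdub starts after Vocals Overdub ends, so nothing later overlaps Vocals Overdub either.
Soloist Session starts after Percussion Overdub ends, so nothing later overlaps Percussion Overdub either.
Vocals Mixing starts exactly when Soloist Session ends (back-to-back, no overlap), so nothing later overlaps Soloist Session either.
Brass Rehearsal starts after Vocals Mixing ends.
Every pair is clear; the schedule has no overlaps.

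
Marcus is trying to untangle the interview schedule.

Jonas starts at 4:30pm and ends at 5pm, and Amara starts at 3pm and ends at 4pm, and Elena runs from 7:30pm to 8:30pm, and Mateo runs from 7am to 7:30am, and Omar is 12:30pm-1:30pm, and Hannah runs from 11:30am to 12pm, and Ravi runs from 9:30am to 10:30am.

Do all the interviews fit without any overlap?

Sorted by start: Mateo, Ravi, Hannah, Omar, Amara, Jonas, Elena.
Ravi starts after Mateo ends, so Mateo has no further overlaps.
Hannah starts after Ravi ends, so Ravi has no further overlaps.
Omar starts after Hannah ends, so Hannah has no further overlaps.
Amara starts after Omar ends, so Omar has no further overlaps.
Jonas starts after Amara ends, so Amara has no further overlaps.
Elena starts after Jonas ends.
Every pair is clear; the schedule has no overlaps.

Yes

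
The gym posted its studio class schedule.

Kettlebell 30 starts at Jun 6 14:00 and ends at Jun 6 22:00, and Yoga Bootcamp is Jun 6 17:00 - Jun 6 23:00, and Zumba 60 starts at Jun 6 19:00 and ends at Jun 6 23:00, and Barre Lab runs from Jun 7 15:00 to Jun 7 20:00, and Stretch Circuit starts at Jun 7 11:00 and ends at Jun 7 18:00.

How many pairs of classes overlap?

Sorted by start: Kettlebell 30, Yoga Bootcamp, Zumba 60, Stretch Circuit, Barre Lab.
Yoga Bootcamp starts before Kettlebell 30 ends → Kettlebell 30 and Yoga Bootcamp overlap.
Zumba 60 starts before Kettlebell 30 ends → Kettlebell 30 and Zumba 60 overlap.
Stretch Circuit starts after Kettlebell 30 ends, so Kettlebell 30 has no further overlaps.
Zumba 60 starts before Yoga Bootcamp ends → Yoga Bootcamp and Zumba 60 overlap.
Stretch Circuit starts after Yoga Bootcamp ends, so Yoga Bootcamp has no further overlaps.
Stretch Circuit starts after Zumba 60 ends, so Zumba 60 has no further overlaps.
Barre Lab starts before Stretch Circuit ends → Stretch Circuit and Barre Lab overlap.
Overlapping pairs: Barre Lab & Stretch Circuit, Kettlebell 30 & Yoga Bootcamp, Kettlebell 30 & Zumba 60, Yoga Bootcamp & Zumba 60 — 4 in total.

4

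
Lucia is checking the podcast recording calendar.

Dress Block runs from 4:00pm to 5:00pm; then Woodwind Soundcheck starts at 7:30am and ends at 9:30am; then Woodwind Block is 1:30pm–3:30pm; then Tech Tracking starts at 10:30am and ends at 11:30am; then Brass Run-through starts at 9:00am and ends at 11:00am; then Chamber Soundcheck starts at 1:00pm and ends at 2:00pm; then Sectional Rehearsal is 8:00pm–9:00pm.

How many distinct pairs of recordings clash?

Two intervals overlap when each starts before the other ends.
Sorted by start: Woodwind Soundcheck, Brass Run-through, Tech Tracking, Chamber Soundcheck, Woodwind Block, Dress Block, Sectional Rehearsal.
Brass Run-through starts before Woodwind Soundcheck ends → Woodwind Soundcheck and Brass Run-through overlap.
Tech Tracking starts after Woodwind Soundcheck ends — done with Woodwind Soundcheck.
Tech Tracking starts before Brass Run-through ends → Brass Run-through and Tech Tracking overlap.
Chamber Soundcheck starts after Brass Run-through ends — done with Brass Run-through.
Chamber Soundcheck starts after Tech Tracking ends — done with Tech Tracking.
Woodwind Block starts before Chamber Soundcheck ends → Chamber Soundcheck and Woodwind Block overlap.
Dress Block starts after Chamber Soundcheck ends — done with Chamber Soundcheck.
Dress Block starts after Woodwind Block ends — done with Woodwind Block.
Sectional Rehearsal starts after Dress Block ends.
Overlapping pairs: Brass Run-through & Tech Tracking, Brass Run-through & Woodwind Soundcheck, Chamber Soundcheck & Woodwind Block — 3 in total.

3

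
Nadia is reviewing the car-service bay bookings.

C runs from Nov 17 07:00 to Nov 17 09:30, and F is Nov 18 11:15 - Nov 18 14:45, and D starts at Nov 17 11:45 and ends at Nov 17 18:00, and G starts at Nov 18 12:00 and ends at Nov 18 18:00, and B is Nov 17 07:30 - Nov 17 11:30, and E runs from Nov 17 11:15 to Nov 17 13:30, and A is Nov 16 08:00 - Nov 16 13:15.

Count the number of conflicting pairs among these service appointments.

Sorted by start: A, C, B, E, D, F, G.
C starts after A ends, so A has no further overlaps.
B starts before C ends → C and B overlap.
E starts after C ends, so C has no further overlaps.
E starts before B ends → B and E overlap.
D starts after B ends, so B has no further overlaps.
D starts before E ends → E and D overlap.
F starts after E ends, so E has no further overlaps.
F starts after D ends, so D has no further overlaps.
G starts before F ends → F and G overlap.
Overlapping pairs: B & C, B & E, D & E, F & G — 4 in total.

4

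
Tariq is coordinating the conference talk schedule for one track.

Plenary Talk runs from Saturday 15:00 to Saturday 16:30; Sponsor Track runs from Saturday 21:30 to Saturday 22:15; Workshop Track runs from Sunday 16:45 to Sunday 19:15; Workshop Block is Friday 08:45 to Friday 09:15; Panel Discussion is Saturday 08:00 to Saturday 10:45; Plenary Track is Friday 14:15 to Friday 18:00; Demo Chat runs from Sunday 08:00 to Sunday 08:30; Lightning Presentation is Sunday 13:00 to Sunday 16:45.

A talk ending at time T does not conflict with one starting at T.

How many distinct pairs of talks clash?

0

Sorted by start: Workshop Block, Plenary Track, Panel Discussion, Plenary Talk, Sponsor Track, Demo Chat, Lightning Presentation, Workshop Track.
Plenary Track starts after Workshop Block ends, so Workshop Block has no further overlaps.
Panel Discussion starts after Plenary Track ends, so Plenary Track has no further overlaps.
Plenary Talk starts after Panel Discussion ends, so Panel Discussion has no further overlaps.
Sponsor Track starts after Plenary Talk ends, so Plenary Talk has no further overlaps.
Demo Chat starts after Sponsor Track ends, so Sponsor Track has no further overlaps.
Lightning Presentation starts after Demo Chat ends, so Demo Chat has no further overlaps.
Workshop Track starts exactly when Lightning Presentation ends (back-to-back, no overlap).
No pair overlaps.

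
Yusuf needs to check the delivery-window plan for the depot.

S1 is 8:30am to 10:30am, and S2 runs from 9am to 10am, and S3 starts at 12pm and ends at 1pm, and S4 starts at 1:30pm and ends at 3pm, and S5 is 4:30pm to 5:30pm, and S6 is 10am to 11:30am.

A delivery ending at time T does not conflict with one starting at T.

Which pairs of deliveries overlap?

S1 & S2, S1 & S6

Sorted by start: S1, S2, S6, S3, S4, S5.
S2 starts before S1 ends → S1 and S2 overlap.
S6 starts before S1 ends → S1 and S6 overlap.
S3 starts after S1 ends, so nothing later overlaps S1 either.
S6 starts exactly when S2 ends (back-to-back, no overlap), so nothing later overlaps S2 either.
S3 starts after S6 ends, so nothing later overlaps S6 either.
S4 starts after S3 ends, so nothing later overlaps S3 either.
S5 starts after S4 ends.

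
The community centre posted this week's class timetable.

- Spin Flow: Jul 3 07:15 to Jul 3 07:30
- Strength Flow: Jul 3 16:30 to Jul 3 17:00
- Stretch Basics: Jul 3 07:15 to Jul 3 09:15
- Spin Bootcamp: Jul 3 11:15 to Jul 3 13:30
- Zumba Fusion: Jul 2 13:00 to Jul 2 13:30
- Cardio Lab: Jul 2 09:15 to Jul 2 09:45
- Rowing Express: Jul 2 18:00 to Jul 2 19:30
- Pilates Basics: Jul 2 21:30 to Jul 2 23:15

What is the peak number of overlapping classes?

Sweep the timeline, counting +1 at each start and −1 at each end (ends before starts at a tie):
Jul 2 09:15 start Cardio Lab → 1
Jul 2 09:45 end Cardio Lab → 0
Jul 2 13:00 start Zumba Fusion → 1
Jul 2 13:30 end Zumba Fusion → 0
Jul 2 18:00 start Rowing Express → 1
Jul 2 19:30 end Rowing Express → 0
Jul 2 21:30 start Pilates Basics → 1
Jul 2 23:15 end Pilates Basics → 0
Jul 3 07:15 start Spin Flow → 1
Jul 3 07:15 start Stretch Basics → 2
Jul 3 07:30 end Spin Flow → 1
Jul 3 09:15 end Stretch Basics → 0
Jul 3 11:15 start Spin Bootcamp → 1
Jul 3 13:30 end Spin Bootcamp → 0
Jul 3 16:30 start Strength Flow → 1
Jul 3 17:00 end Strength Flow → 0
Peak is 2, at Jul 3 07:15 (Spin Flow, Stretch Basics).

2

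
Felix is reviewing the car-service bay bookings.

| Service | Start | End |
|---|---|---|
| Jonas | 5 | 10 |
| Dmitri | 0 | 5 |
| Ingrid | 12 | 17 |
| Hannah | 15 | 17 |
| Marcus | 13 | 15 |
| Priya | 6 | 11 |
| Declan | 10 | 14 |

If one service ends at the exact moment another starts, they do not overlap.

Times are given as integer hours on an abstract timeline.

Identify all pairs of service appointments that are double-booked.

Two intervals overlap when each starts before the other ends.
Sorted by start: Dmitri, Jonas, Priya, Declan, Ingrid, Marcus, Hannah.
Jonas starts exactly when Dmitri ends (back-to-back, no overlap), so nothing later overlaps Dmitri either.
Priya starts before Jonas ends → Jonas and Priya overlap.
Declan starts exactly when Jonas ends (back-to-back, no overlap), so nothing later overlaps Jonas either.
Declan starts before Priya ends → Priya and Declan overlap.
Ingrid starts after Priya ends, so nothing later overlaps Priya either.
Ingrid starts before Declan ends → Declan and Ingrid overlap.
Marcus starts before Declan ends → Declan and Marcus overlap.
Hannah starts after Declan ends.
Marcus starts before Ingrid ends → Ingrid and Marcus overlap.
Hannah starts before Ingrid ends → Ingrid and Hannah overlap.
Hannah starts exactly when Marcus ends (back-to-back, no overlap).

Declan & Ingrid, Declan & Marcus, Declan & Priya, Hannah & Ingrid, Ingrid & Marcus, Jonas & Priya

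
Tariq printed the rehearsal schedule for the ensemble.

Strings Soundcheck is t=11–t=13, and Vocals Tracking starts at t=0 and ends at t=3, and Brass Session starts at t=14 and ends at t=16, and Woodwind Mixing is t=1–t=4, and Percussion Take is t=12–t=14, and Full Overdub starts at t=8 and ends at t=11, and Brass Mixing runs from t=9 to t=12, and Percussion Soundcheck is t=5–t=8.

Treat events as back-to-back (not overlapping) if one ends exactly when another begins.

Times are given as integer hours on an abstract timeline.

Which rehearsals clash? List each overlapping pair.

Brass Mixing & Full Overdub, Brass Mixing & Strings Soundcheck, Percussion Take & Strings Soundcheck, Vocals Tracking & Woodwind Mixing

Sorted by start: Vocals Tracking, Woodwind Mixing, Percussion Soundcheck, Full Overdub, Brass Mixing, Strings Soundcheck, Percussion Take, Brass Session.
Woodwind Mixing starts before Vocals Tracking ends → Vocals Tracking and Woodwind Mixing overlap.
Percussion Soundcheck starts after Vocals Tracking ends; Vocals Tracking is clear from here.
Percussion Soundcheck starts after Woodwind Mixing ends; Woodwind Mixing is clear from here.
Full Overdub starts exactly when Percussion Soundcheck ends (back-to-back, no overlap); Percussion Soundcheck is clear from here.
Brass Mixing starts before Full Overdub ends → Full Overdub and Brass Mixing overlap.
Strings Soundcheck starts exactly when Full Overdub ends (back-to-back, no overlap); Full Overdub is clear from here.
Strings Soundcheck starts before Brass Mixing ends → Brass Mixing and Strings Soundcheck overlap.
Percussion Take starts exactly when Brass Mixing ends (back-to-back, no overlap); Brass Mixing is clear from here.
Percussion Take starts before Strings Soundcheck ends → Strings Soundcheck and Percussion Take overlap.
Brass Session starts after Strings Soundcheck ends.
Brass Session starts exactly when Percussion Take ends (back-to-back, no overlap).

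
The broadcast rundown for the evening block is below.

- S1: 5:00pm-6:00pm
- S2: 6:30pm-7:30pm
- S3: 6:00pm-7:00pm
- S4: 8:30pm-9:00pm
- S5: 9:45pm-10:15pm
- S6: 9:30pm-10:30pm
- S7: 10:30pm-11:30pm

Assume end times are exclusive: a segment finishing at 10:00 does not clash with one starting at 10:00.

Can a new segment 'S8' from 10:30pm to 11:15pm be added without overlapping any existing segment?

No — it overlaps S7

S1: ends 6:00pm at or before S8 starts 10:30pm → clear.
S3: ends 7:00pm at or before S8 starts 10:30pm → clear.
S2: ends 7:30pm at or before S8 starts 10:30pm → clear.
S4: ends 9:00pm at or before S8 starts 10:30pm → clear.
S6: ends 10:30pm at or before S8 starts 10:30pm → clear.
S5: ends 10:15pm at or before S8 starts 10:30pm → clear.
S7: starts 10:30pm before S8 ends 11:15pm, and ends 11:30pm after S8 starts 10:30pm → overlap.
S8 overlaps S7.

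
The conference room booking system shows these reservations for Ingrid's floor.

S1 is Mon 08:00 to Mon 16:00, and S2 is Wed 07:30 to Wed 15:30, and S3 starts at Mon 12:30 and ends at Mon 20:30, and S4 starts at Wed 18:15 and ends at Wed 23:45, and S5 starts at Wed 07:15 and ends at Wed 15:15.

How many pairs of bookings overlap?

2

Sorted by start: S1, S3, S5, S2, S4.
S3 starts before S1 ends → S1 and S3 overlap.
S5 starts after S1 ends — done with S1.
S5 starts after S3 ends — done with S3.
S2 starts before S5 ends → S5 and S2 overlap.
S4 starts after S5 ends.
S4 starts after S2 ends.
Overlapping pairs: S1 & S3, S2 & S5 — 2 in total.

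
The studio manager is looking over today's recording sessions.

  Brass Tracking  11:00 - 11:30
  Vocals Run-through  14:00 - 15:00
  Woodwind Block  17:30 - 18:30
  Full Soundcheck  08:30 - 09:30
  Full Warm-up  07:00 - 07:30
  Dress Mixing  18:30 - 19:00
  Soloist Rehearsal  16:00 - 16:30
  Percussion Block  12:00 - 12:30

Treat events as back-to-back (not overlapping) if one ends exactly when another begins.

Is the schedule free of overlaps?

Sorted by start: Full Warm-up, Full Soundcheck, Brass Tracking, Percussion Block, Vocals Run-through, Soloist Rehearsal, Woodwind Block, Dress Mixing.
Full Soundcheck starts after Full Warm-up ends, so nothing later overlaps Full Warm-up either.
Brass Tracking starts after Full Soundcheck ends, so nothing later overlaps Full Soundcheck either.
Percussion Block starts after Brass Tracking ends, so nothing later overlaps Brass Tracking either.
Vocals Run-through starts after Percussion Block ends, so nothing later overlaps Percussion Block either.
Soloist Rehearsal starts after Vocals Run-through ends, so nothing later overlaps Vocals Run-through either.
Woodwind Block starts after Soloist Rehearsal ends, so nothing later overlaps Soloist Rehearsal either.
Dress Mixing starts exactly when Woodwind Block ends (back-to-back, no overlap).
Every pair is clear; the schedule has no overlaps.

Yes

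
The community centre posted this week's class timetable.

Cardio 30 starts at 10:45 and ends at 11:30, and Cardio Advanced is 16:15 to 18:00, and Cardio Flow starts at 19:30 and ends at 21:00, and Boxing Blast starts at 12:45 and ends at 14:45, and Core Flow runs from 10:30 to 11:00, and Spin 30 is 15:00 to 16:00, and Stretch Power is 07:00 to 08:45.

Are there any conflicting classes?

Yes

Sorted by start: Stretch Power, Core Flow, Cardio 30, Boxing Blast, Spin 30, Cardio Advanced, Cardio Flow.
Core Flow starts after Stretch Power ends, so nothing later overlaps Stretch Power either.
Cardio 30 starts before Core Flow ends → Core Flow and Cardio 30 overlap.
That's a conflict, so the schedule is not conflict-free.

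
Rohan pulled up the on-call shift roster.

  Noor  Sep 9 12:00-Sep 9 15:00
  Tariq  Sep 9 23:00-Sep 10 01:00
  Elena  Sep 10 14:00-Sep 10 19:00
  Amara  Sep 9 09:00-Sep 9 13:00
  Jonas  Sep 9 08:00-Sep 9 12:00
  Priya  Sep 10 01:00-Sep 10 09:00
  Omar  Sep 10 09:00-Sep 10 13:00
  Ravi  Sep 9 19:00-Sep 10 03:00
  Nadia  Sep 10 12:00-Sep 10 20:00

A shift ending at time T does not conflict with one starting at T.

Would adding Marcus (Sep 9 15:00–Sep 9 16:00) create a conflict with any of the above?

No — it doesn't clash with anything

Jonas: ends Sep 9 12:00 at or before Marcus starts Sep 9 15:00 → clear.
Amara: ends Sep 9 13:00 at or before Marcus starts Sep 9 15:00 → clear.
Noor: ends Sep 9 15:00 at or before Marcus starts Sep 9 15:00 → clear.
Ravi: starts Sep 9 19:00 at or after Marcus ends Sep 9 16:00 → clear.
Tariq: starts Sep 9 23:00 at or after Marcus ends Sep 9 16:00 → clear.
Priya: starts Sep 10 01:00 at or after Marcus ends Sep 9 16:00 → clear.
Omar: starts Sep 10 09:00 at or after Marcus ends Sep 9 16:00 → clear.
Nadia: starts Sep 10 12:00 at or after Marcus ends Sep 9 16:00 → clear.
Elena: starts Sep 10 14:00 at or after Marcus ends Sep 9 16:00 → clear.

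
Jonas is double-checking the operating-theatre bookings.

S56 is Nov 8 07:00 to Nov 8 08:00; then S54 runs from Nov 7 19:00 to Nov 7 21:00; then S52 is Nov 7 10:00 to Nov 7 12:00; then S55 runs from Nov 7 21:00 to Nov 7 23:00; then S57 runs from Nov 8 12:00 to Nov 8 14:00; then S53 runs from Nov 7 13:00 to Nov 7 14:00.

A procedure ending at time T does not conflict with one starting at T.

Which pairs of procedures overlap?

no conflicts

Sorted by start: S52, S53, S54, S55, S56, S57.
S53 starts after S52 ends, so S52 has no further overlaps.
S54 starts after S53 ends, so S53 has no further overlaps.
S55 starts exactly when S54 ends (back-to-back, no overlap), so S54 has no further overlaps.
S56 starts after S55 ends, so S55 has no further overlaps.
S57 starts after S56 ends.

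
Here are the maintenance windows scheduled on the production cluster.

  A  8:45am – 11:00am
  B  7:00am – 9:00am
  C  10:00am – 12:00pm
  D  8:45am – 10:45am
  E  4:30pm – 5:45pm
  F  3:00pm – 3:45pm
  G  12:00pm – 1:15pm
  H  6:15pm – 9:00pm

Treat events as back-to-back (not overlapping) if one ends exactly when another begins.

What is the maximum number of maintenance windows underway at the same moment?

3

Walk through starts and ends in time order (an end at T is processed before a start at T):
7:00am start B → 1
8:45am start A → 2
8:45am start D → 3
9:00am end B → 2
10:00am start C → 3
10:45am end D → 2
11:00am end A → 1
12:00pm end C → 0
12:00pm start G → 1
1:15pm end G → 0
3:00pm start F → 1
3:45pm end F → 0
4:30pm start E → 1
5:45pm end E → 0
6:15pm start H → 1
9:00pm end H → 0
Peak is 3, at 8:45am (A, B, D).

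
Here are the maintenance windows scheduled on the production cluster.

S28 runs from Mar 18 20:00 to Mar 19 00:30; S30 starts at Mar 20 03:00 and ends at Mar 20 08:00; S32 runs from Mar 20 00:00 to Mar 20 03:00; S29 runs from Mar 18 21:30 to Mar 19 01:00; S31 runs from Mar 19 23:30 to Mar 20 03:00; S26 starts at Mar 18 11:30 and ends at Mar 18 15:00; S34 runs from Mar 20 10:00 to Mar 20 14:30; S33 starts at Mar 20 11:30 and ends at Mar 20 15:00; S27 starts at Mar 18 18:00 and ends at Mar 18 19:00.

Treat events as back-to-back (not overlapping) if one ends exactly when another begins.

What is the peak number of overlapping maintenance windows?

Sort all start/end points and keep a running count:
Mar 18 11:30 start S26 → 1
Mar 18 15:00 end S26 → 0
Mar 18 18:00 start S27 → 1
Mar 18 19:00 end S27 → 0
Mar 18 20:00 start S28 → 1
Mar 18 21:30 start S29 → 2
Mar 19 00:30 end S28 → 1
Mar 19 01:00 end S29 → 0
Mar 19 23:30 start S31 → 1
Mar 20 00:00 start S32 → 2
Mar 20 03:00 end S31 → 1
Mar 20 03:00 end S32 → 0
Mar 20 03:00 start S30 → 1
Mar 20 08:00 end S30 → 0
Mar 20 10:00 start S34 → 1
Mar 20 11:30 start S33 → 2
Mar 20 14:30 end S34 → 1
Mar 20 15:00 end S33 → 0
Peak is 2, at Mar 18 21:30 (S28, S29).

2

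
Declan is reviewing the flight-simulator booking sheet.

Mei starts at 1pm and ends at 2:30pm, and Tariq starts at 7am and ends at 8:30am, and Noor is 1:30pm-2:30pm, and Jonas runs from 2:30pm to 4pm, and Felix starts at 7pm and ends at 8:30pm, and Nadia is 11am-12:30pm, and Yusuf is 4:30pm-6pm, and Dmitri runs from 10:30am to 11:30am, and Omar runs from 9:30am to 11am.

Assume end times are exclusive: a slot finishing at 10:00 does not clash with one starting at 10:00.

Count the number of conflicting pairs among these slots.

3

Sorted by start: Tariq, Omar, Dmitri, Nadia, Mei, Noor, Jonas, Yusuf, Felix.
Omar starts after Tariq ends, so Tariq has no further overlaps.
Dmitri starts before Omar ends → Omar and Dmitri overlap.
Nadia starts exactly when Omar ends (back-to-back, no overlap), so Omar has no further overlaps.
Nadia starts before Dmitri ends → Dmitri and Nadia overlap.
Mei starts after Dmitri ends, so Dmitri has no further overlaps.
Mei starts after Nadia ends, so Nadia has no further overlaps.
Noor starts before Mei ends → Mei and Noor overlap.
Jonas starts exactly when Mei ends (back-to-back, no overlap), so Mei has no further overlaps.
Jonas starts exactly when Noor ends (back-to-back, no overlap), so Noor has no further overlaps.
Yusuf starts after Jonas ends, so Jonas has no further overlaps.
Felix starts after Yusuf ends.
Overlapping pairs: Dmitri & Nadia, Dmitri & Omar, Mei & Noor — 3 in total.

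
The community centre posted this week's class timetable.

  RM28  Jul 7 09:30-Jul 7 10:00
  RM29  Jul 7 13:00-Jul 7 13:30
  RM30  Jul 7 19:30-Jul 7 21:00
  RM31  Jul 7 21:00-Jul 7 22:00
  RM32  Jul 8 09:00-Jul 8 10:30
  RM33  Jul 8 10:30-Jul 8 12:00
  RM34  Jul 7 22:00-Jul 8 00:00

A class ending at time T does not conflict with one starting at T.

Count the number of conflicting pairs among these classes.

0

Sorted by start: RM28, RM29, RM30, RM31, RM34, RM32, RM33.
RM29 starts after RM28 ends; RM28 is clear from here.
RM30 starts after RM29 ends; RM29 is clear from here.
RM31 starts exactly when RM30 ends (back-to-back, no overlap); RM30 is clear from here.
RM34 starts exactly when RM31 ends (back-to-back, no overlap); RM31 is clear from here.
RM32 starts after RM34 ends; RM34 is clear from here.
RM33 starts exactly when RM32 ends (back-to-back, no overlap).
No pair overlaps.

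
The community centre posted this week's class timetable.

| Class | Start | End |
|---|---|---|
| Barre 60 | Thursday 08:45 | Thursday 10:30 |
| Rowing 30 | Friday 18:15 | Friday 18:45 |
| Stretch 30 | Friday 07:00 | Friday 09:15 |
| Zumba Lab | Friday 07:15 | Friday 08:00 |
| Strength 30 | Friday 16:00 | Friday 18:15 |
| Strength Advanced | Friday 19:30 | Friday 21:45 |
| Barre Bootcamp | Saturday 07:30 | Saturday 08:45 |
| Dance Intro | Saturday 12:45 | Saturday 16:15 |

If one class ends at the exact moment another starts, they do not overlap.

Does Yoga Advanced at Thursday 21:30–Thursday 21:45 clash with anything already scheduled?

Barre 60: ends Thursday 10:30 at or before Yoga Advanced starts Thursday 21:30 → clear.
Stretch 30: starts Friday 07:00 at or after Yoga Advanced ends Thursday 21:45 → clear.
Zumba Lab: starts Friday 07:15 at or after Yoga Advanced ends Thursday 21:45 → clear.
Strength 30: starts Friday 16:00 at or after Yoga Advanced ends Thursday 21:45 → clear.
Rowing 30: starts Friday 18:15 at or after Yoga Advanced ends Thursday 21:45 → clear.
Strength Advanced: starts Friday 19:30 at or after Yoga Advanced ends Thursday 21:45 → clear.
Barre Bootcamp: starts Saturday 07:30 at or after Yoga Advanced ends Thursday 21:45 → clear.
Dance Intro: starts Saturday 12:45 at or after Yoga Advanced ends Thursday 21:45 → clear.

No — it doesn't clash with anything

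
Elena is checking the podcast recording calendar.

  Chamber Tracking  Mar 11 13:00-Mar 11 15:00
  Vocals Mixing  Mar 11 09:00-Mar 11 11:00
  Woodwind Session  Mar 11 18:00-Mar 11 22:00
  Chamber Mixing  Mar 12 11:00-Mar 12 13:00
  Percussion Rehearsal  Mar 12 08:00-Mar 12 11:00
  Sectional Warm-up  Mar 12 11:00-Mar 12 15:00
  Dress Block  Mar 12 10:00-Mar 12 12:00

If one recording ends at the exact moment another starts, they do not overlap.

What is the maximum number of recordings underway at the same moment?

Sweep the timeline, counting +1 at each start and −1 at each end (ends before starts at a tie):
Mar 11 09:00 start Vocals Mixing → 1
Mar 11 11:00 end Vocals Mixing → 0
Mar 11 13:00 start Chamber Tracking → 1
Mar 11 15:00 end Chamber Tracking → 0
Mar 11 18:00 start Woodwind Session → 1
Mar 11 22:00 end Woodwind Session → 0
Mar 12 08:00 start Percussion Rehearsal → 1
Mar 12 10:00 start Dress Block → 2
Mar 12 11:00 end Percussion Rehearsal → 1
Mar 12 11:00 start Chamber Mixing → 2
Mar 12 11:00 start Sectional Warm-up → 3
Mar 12 12:00 end Dress Block → 2
Mar 12 13:00 end Chamber Mixing → 1
Mar 12 15:00 end Sectional Warm-up → 0
Peak is 3, at Mar 12 11:00 (Chamber Mixing, Dress Block, Sectional Warm-up).

3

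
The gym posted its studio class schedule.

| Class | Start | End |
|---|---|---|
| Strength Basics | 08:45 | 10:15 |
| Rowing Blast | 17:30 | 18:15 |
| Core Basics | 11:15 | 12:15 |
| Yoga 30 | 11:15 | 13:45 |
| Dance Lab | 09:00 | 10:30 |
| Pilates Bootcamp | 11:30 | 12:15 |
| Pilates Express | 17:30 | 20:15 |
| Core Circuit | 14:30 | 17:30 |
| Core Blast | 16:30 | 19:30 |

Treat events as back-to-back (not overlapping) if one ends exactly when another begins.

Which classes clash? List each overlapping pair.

Two intervals overlap when each starts before the other ends.
Sorted by start: Strength Basics, Dance Lab, Core Basics, Yoga 30, Pilates Bootcamp, Core Circuit, Core Blast, Rowing Blast, Pilates Express.
Dance Lab starts before Strength Basics ends → Strength Basics and Dance Lab overlap.
Core Basics starts after Strength Basics ends — done with Strength Basics.
Core Basics starts after Dance Lab ends — done with Dance Lab.
Yoga 30 starts before Core Basics ends → Core Basics and Yoga 30 overlap.
Pilates Bootcamp starts before Core Basics ends → Core Basics and Pilates Bootcamp overlap.
Core Circuit starts after Core Basics ends — done with Core Basics.
Pilates Bootcamp starts before Yoga 30 ends → Yoga 30 and Pilates Bootcamp overlap.
Core Circuit starts after Yoga 30 ends — done with Yoga 30.
Core Circuit starts after Pilates Bootcamp ends — done with Pilates Bootcamp.
Core Blast starts before Core Circuit ends → Core Circuit and Core Blast overlap.
Rowing Blast starts exactly when Core Circuit ends (back-to-back, no overlap) — done with Core Circuit.
Rowing Blast starts before Core Blast ends → Core Blast and Rowing Blast overlap.
Pilates Express starts before Core Blast ends → Core Blast and Pilates Express overlap.
Pilates Express starts before Rowing Blast ends → Rowing Blast and Pilates Express overlap.

Core Basics & Pilates Bootcamp, Core Basics & Yoga 30, Core Blast & Core Circuit, Core Blast & Pilates Express, Core Blast & Rowing Blast, Dance Lab & Strength Basics, Pilates Bootcamp & Yoga 30, Pilates Express & Rowing Blast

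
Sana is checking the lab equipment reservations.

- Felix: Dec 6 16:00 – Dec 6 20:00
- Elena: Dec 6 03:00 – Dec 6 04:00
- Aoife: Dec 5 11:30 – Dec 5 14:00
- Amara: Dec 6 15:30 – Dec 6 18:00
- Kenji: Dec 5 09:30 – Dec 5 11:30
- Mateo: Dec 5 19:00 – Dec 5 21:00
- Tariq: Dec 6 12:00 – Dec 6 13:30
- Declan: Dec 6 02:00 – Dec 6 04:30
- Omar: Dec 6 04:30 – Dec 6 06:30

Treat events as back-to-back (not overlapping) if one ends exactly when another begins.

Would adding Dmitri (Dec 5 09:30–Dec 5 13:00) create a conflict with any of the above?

Kenji: starts Dec 5 09:30 before Dmitri ends Dec 5 13:00, and ends Dec 5 11:30 after Dmitri starts Dec 5 09:30 → overlap.
Aoife: starts Dec 5 11:30 before Dmitri ends Dec 5 13:00, and ends Dec 5 14:00 after Dmitri starts Dec 5 09:30 → overlap.
Mateo: starts Dec 5 19:00 at or after Dmitri ends Dec 5 13:00 → clear.
Declan: starts Dec 6 02:00 at or after Dmitri ends Dec 5 13:00 → clear.
Elena: starts Dec 6 03:00 at or after Dmitri ends Dec 5 13:00 → clear.
Omar: starts Dec 6 04:30 at or after Dmitri ends Dec 5 13:00 → clear.
Tariq: starts Dec 6 12:00 at or after Dmitri ends Dec 5 13:00 → clear.
Amara: starts Dec 6 15:30 at or after Dmitri ends Dec 5 13:00 → clear.
Felix: starts Dec 6 16:00 at or after Dmitri ends Dec 5 13:00 → clear.
Dmitri overlaps Aoife, Kenji.

Yes — it overlaps Aoife, Kenji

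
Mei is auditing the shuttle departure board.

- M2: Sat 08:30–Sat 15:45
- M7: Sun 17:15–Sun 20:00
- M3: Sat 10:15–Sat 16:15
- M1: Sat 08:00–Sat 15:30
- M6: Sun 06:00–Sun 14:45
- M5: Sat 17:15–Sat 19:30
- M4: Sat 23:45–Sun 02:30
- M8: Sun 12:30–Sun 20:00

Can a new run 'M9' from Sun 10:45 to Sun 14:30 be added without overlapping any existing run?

M1: ends Sat 15:30 at or before M9 starts Sun 10:45 → clear.
M2: ends Sat 15:45 at or before M9 starts Sun 10:45 → clear.
M3: ends Sat 16:15 at or before M9 starts Sun 10:45 → clear.
M5: ends Sat 19:30 at or before M9 starts Sun 10:45 → clear.
M4: ends Sun 02:30 at or before M9 starts Sun 10:45 → clear.
M6: starts Sun 06:00 before M9 ends Sun 14:30, and ends Sun 14:45 after M9 starts Sun 10:45 → overlap.
M8: starts Sun 12:30 before M9 ends Sun 14:30, and ends Sun 20:00 after M9 starts Sun 10:45 → overlap.
M7: starts Sun 17:15 at or after M9 ends Sun 14:30 → clear.
M9 overlaps M6, M8.

No — it overlaps M6, M8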